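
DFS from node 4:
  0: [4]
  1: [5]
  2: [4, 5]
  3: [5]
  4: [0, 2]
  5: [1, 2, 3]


Visit 4, push [2, 0]
Visit 0, push []
Visit 2, push [5]
Visit 5, push [3, 1]
Visit 1, push []
Visit 3, push []

DFS order: [4, 0, 2, 5, 1, 3]


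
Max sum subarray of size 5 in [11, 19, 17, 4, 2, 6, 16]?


[0:5]: 53
[1:6]: 48
[2:7]: 45

Max: 53 at [0:5]


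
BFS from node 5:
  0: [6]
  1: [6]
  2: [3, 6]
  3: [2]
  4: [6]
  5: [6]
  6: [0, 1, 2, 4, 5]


Visit 5, enqueue [6]
Visit 6, enqueue [0, 1, 2, 4]
Visit 0, enqueue []
Visit 1, enqueue []
Visit 2, enqueue [3]
Visit 4, enqueue []
Visit 3, enqueue []

BFS order: [5, 6, 0, 1, 2, 4, 3]


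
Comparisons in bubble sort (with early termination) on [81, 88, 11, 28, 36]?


Algorithm: bubble sort (with early termination)
Input: [81, 88, 11, 28, 36]
Sorted: [11, 28, 36, 81, 88]

9


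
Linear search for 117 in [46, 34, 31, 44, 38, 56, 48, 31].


i=0: 46!=117
i=1: 34!=117
i=2: 31!=117
i=3: 44!=117
i=4: 38!=117
i=5: 56!=117
i=6: 48!=117
i=7: 31!=117

Not found, 8 comps


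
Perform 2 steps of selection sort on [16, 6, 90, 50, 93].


Initial: [16, 6, 90, 50, 93]
Step 1: min=6 at 1
  Swap: [6, 16, 90, 50, 93]
Step 2: min=16 at 1
  Swap: [6, 16, 90, 50, 93]

After 2 steps: [6, 16, 90, 50, 93]


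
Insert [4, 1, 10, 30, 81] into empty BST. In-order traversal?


Insert 4: root
Insert 1: L from 4
Insert 10: R from 4
Insert 30: R from 4 -> R from 10
Insert 81: R from 4 -> R from 10 -> R from 30

In-order: [1, 4, 10, 30, 81]


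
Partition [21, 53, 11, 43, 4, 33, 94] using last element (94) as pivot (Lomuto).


Pivot: 94
  21 <= 94: advance i (no swap)
  53 <= 94: advance i (no swap)
  11 <= 94: advance i (no swap)
  43 <= 94: advance i (no swap)
  4 <= 94: advance i (no swap)
  33 <= 94: advance i (no swap)
Place pivot at 6: [21, 53, 11, 43, 4, 33, 94]

Partitioned: [21, 53, 11, 43, 4, 33, 94]


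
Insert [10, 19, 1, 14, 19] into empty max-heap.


Insert 10: [10]
Insert 19: [19, 10]
Insert 1: [19, 10, 1]
Insert 14: [19, 14, 1, 10]
Insert 19: [19, 19, 1, 10, 14]

Final heap: [19, 19, 1, 10, 14]


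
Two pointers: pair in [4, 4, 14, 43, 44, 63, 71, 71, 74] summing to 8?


lo=0(4)+hi=8(74)=78
lo=0(4)+hi=7(71)=75
lo=0(4)+hi=6(71)=75
lo=0(4)+hi=5(63)=67
lo=0(4)+hi=4(44)=48
lo=0(4)+hi=3(43)=47
lo=0(4)+hi=2(14)=18
lo=0(4)+hi=1(4)=8

Yes: 4+4=8


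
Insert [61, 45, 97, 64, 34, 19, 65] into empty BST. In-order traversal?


Insert 61: root
Insert 45: L from 61
Insert 97: R from 61
Insert 64: R from 61 -> L from 97
Insert 34: L from 61 -> L from 45
Insert 19: L from 61 -> L from 45 -> L from 34
Insert 65: R from 61 -> L from 97 -> R from 64

In-order: [19, 34, 45, 61, 64, 65, 97]


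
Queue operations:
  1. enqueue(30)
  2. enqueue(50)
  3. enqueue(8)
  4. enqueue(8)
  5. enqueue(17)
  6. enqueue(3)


enqueue(30) -> [30]
enqueue(50) -> [30, 50]
enqueue(8) -> [30, 50, 8]
enqueue(8) -> [30, 50, 8, 8]
enqueue(17) -> [30, 50, 8, 8, 17]
enqueue(3) -> [30, 50, 8, 8, 17, 3]

Final queue: [30, 50, 8, 8, 17, 3]


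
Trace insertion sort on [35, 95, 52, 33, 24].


Initial: [35, 95, 52, 33, 24]
Insert 95: [35, 95, 52, 33, 24]
Insert 52: [35, 52, 95, 33, 24]
Insert 33: [33, 35, 52, 95, 24]
Insert 24: [24, 33, 35, 52, 95]

Sorted: [24, 33, 35, 52, 95]


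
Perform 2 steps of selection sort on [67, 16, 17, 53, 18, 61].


Initial: [67, 16, 17, 53, 18, 61]
Step 1: min=16 at 1
  Swap: [16, 67, 17, 53, 18, 61]
Step 2: min=17 at 2
  Swap: [16, 17, 67, 53, 18, 61]

After 2 steps: [16, 17, 67, 53, 18, 61]


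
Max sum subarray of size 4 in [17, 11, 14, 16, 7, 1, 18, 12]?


[0:4]: 58
[1:5]: 48
[2:6]: 38
[3:7]: 42
[4:8]: 38

Max: 58 at [0:4]


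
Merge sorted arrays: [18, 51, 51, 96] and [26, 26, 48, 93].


Take 18 from A
Take 26 from B
Take 26 from B
Take 48 from B
Take 51 from A
Take 51 from A
Take 93 from B

Merged: [18, 26, 26, 48, 51, 51, 93, 96]


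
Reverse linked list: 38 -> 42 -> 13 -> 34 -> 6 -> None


Step 1: curr=38, set curr.next=prev(None) | reversed so far: 38
Step 2: curr=42, set curr.next=prev(38) | reversed so far: 42 -> 38
Step 3: curr=13, set curr.next=prev(42) | reversed so far: 13 -> 42 -> 38
Step 4: curr=34, set curr.next=prev(13) | reversed so far: 34 -> 13 -> 42 -> 38
Step 5: curr=6, set curr.next=prev(34) | reversed so far: 6 -> 34 -> 13 -> 42 -> 38

6 -> 34 -> 13 -> 42 -> 38 -> None


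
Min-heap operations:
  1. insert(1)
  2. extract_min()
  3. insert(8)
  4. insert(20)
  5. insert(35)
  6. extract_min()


insert(1) -> [1]
extract_min()->1, []
insert(8) -> [8]
insert(20) -> [8, 20]
insert(35) -> [8, 20, 35]
extract_min()->8, [20, 35]

Final heap: [20, 35]


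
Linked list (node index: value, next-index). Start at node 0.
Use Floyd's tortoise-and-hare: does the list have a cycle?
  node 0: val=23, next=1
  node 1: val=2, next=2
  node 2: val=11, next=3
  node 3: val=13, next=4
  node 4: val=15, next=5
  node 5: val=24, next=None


Floyd's tortoise (slow, +1) and hare (fast, +2):
  init: slow=0, fast=0
  step 1: slow=1, fast=2
  step 2: slow=2, fast=4
  step 3: fast 4->5->None, no cycle

Cycle: no


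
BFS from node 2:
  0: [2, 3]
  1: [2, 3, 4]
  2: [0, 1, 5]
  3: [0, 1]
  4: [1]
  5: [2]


Visit 2, enqueue [0, 1, 5]
Visit 0, enqueue [3]
Visit 1, enqueue [4]
Visit 5, enqueue []
Visit 3, enqueue []
Visit 4, enqueue []

BFS order: [2, 0, 1, 5, 3, 4]


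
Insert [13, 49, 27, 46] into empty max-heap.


Insert 13: [13]
Insert 49: [49, 13]
Insert 27: [49, 13, 27]
Insert 46: [49, 46, 27, 13]

Final heap: [49, 46, 27, 13]


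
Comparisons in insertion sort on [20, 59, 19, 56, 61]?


Algorithm: insertion sort
Input: [20, 59, 19, 56, 61]
Sorted: [19, 20, 56, 59, 61]

6


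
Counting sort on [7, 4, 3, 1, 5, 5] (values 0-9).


Input: [7, 4, 3, 1, 5, 5]
Counts: [0, 1, 0, 1, 1, 2, 0, 1, 0, 0]

Sorted: [1, 3, 4, 5, 5, 7]


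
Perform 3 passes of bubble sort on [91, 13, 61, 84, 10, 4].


Initial: [91, 13, 61, 84, 10, 4]
Pass 1: [13, 61, 84, 10, 4, 91] (5 swaps)
Pass 2: [13, 61, 10, 4, 84, 91] (2 swaps)
Pass 3: [13, 10, 4, 61, 84, 91] (2 swaps)

After 3 passes: [13, 10, 4, 61, 84, 91]


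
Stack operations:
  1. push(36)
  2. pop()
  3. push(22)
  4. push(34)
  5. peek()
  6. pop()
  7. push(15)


push(36) -> [36]
pop()->36, []
push(22) -> [22]
push(34) -> [22, 34]
peek()->34
pop()->34, [22]
push(15) -> [22, 15]

Final stack: [22, 15]


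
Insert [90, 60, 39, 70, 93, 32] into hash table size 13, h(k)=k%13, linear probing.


Insert 90: h=12 -> slot 12
Insert 60: h=8 -> slot 8
Insert 39: h=0 -> slot 0
Insert 70: h=5 -> slot 5
Insert 93: h=2 -> slot 2
Insert 32: h=6 -> slot 6

Table: [39, None, 93, None, None, 70, 32, None, 60, None, None, None, 90]


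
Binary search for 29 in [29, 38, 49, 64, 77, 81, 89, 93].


Step 1: lo=0, hi=7, mid=3, val=64
Step 2: lo=0, hi=2, mid=1, val=38
Step 3: lo=0, hi=0, mid=0, val=29

Found at index 0


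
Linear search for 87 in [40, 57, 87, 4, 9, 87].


i=0: 40!=87
i=1: 57!=87
i=2: 87==87 found!

Found at 2, 3 comps


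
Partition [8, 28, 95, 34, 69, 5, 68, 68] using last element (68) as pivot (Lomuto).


Pivot: 68
  8 <= 68: advance i (no swap)
  28 <= 68: advance i (no swap)
  34 <= 68: swap -> [8, 28, 34, 95, 69, 5, 68, 68]
  5 <= 68: swap -> [8, 28, 34, 5, 69, 95, 68, 68]
  68 <= 68: swap -> [8, 28, 34, 5, 68, 95, 69, 68]
Place pivot at 5: [8, 28, 34, 5, 68, 68, 69, 95]

Partitioned: [8, 28, 34, 5, 68, 68, 69, 95]


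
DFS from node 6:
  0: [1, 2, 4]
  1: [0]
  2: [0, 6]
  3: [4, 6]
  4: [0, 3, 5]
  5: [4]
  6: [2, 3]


Visit 6, push [3, 2]
Visit 2, push [0]
Visit 0, push [4, 1]
Visit 1, push []
Visit 4, push [5, 3]
Visit 3, push []
Visit 5, push []

DFS order: [6, 2, 0, 1, 4, 3, 5]


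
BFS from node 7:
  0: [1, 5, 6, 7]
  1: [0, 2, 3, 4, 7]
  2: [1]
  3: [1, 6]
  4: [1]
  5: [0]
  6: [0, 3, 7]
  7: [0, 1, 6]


Visit 7, enqueue [0, 1, 6]
Visit 0, enqueue [5]
Visit 1, enqueue [2, 3, 4]
Visit 6, enqueue []
Visit 5, enqueue []
Visit 2, enqueue []
Visit 3, enqueue []
Visit 4, enqueue []

BFS order: [7, 0, 1, 6, 5, 2, 3, 4]


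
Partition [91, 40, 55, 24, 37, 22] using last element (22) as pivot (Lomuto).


Pivot: 22
Place pivot at 0: [22, 40, 55, 24, 37, 91]

Partitioned: [22, 40, 55, 24, 37, 91]


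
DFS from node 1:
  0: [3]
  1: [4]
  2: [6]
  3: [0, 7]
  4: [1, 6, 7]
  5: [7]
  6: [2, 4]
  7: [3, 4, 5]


Visit 1, push [4]
Visit 4, push [7, 6]
Visit 6, push [2]
Visit 2, push []
Visit 7, push [5, 3]
Visit 3, push [0]
Visit 0, push []
Visit 5, push []

DFS order: [1, 4, 6, 2, 7, 3, 0, 5]


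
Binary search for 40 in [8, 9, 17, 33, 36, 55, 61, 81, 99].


Step 1: lo=0, hi=8, mid=4, val=36
Step 2: lo=5, hi=8, mid=6, val=61
Step 3: lo=5, hi=5, mid=5, val=55

Not found


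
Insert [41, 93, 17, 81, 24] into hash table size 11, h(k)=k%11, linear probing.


Insert 41: h=8 -> slot 8
Insert 93: h=5 -> slot 5
Insert 17: h=6 -> slot 6
Insert 81: h=4 -> slot 4
Insert 24: h=2 -> slot 2

Table: [None, None, 24, None, 81, 93, 17, None, 41, None, None]


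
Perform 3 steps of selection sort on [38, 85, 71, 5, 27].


Initial: [38, 85, 71, 5, 27]
Step 1: min=5 at 3
  Swap: [5, 85, 71, 38, 27]
Step 2: min=27 at 4
  Swap: [5, 27, 71, 38, 85]
Step 3: min=38 at 3
  Swap: [5, 27, 38, 71, 85]

After 3 steps: [5, 27, 38, 71, 85]


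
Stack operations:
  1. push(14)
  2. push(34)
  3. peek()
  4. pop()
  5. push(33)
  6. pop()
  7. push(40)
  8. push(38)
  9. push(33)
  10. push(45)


push(14) -> [14]
push(34) -> [14, 34]
peek()->34
pop()->34, [14]
push(33) -> [14, 33]
pop()->33, [14]
push(40) -> [14, 40]
push(38) -> [14, 40, 38]
push(33) -> [14, 40, 38, 33]
push(45) -> [14, 40, 38, 33, 45]

Final stack: [14, 40, 38, 33, 45]


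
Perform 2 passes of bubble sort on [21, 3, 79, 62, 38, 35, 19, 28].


Initial: [21, 3, 79, 62, 38, 35, 19, 28]
Pass 1: [3, 21, 62, 38, 35, 19, 28, 79] (6 swaps)
Pass 2: [3, 21, 38, 35, 19, 28, 62, 79] (4 swaps)

After 2 passes: [3, 21, 38, 35, 19, 28, 62, 79]


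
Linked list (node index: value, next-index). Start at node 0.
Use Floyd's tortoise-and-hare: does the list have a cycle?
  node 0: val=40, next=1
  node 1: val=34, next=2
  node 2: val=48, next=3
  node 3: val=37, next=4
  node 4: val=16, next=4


Floyd's tortoise (slow, +1) and hare (fast, +2):
  init: slow=0, fast=0
  step 1: slow=1, fast=2
  step 2: slow=2, fast=4
  step 3: slow=3, fast=4
  step 4: slow=4, fast=4
  slow == fast at node 4: cycle detected

Cycle: yes


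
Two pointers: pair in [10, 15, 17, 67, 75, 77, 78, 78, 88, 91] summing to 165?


lo=0(10)+hi=9(91)=101
lo=1(15)+hi=9(91)=106
lo=2(17)+hi=9(91)=108
lo=3(67)+hi=9(91)=158
lo=4(75)+hi=9(91)=166
lo=4(75)+hi=8(88)=163
lo=5(77)+hi=8(88)=165

Yes: 77+88=165


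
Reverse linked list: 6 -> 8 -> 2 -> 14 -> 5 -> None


Step 1: curr=6, set curr.next=prev(None) | reversed so far: 6
Step 2: curr=8, set curr.next=prev(6) | reversed so far: 8 -> 6
Step 3: curr=2, set curr.next=prev(8) | reversed so far: 2 -> 8 -> 6
Step 4: curr=14, set curr.next=prev(2) | reversed so far: 14 -> 2 -> 8 -> 6
Step 5: curr=5, set curr.next=prev(14) | reversed so far: 5 -> 14 -> 2 -> 8 -> 6

5 -> 14 -> 2 -> 8 -> 6 -> None


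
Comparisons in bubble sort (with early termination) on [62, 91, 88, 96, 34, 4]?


Algorithm: bubble sort (with early termination)
Input: [62, 91, 88, 96, 34, 4]
Sorted: [4, 34, 62, 88, 91, 96]

15


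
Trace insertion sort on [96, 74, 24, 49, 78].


Initial: [96, 74, 24, 49, 78]
Insert 74: [74, 96, 24, 49, 78]
Insert 24: [24, 74, 96, 49, 78]
Insert 49: [24, 49, 74, 96, 78]
Insert 78: [24, 49, 74, 78, 96]

Sorted: [24, 49, 74, 78, 96]


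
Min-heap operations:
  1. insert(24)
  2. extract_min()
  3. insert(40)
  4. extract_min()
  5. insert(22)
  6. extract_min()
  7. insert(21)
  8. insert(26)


insert(24) -> [24]
extract_min()->24, []
insert(40) -> [40]
extract_min()->40, []
insert(22) -> [22]
extract_min()->22, []
insert(21) -> [21]
insert(26) -> [21, 26]

Final heap: [21, 26]


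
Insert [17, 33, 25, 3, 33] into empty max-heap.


Insert 17: [17]
Insert 33: [33, 17]
Insert 25: [33, 17, 25]
Insert 3: [33, 17, 25, 3]
Insert 33: [33, 33, 25, 3, 17]

Final heap: [33, 33, 25, 3, 17]


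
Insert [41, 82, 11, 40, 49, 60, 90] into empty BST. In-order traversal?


Insert 41: root
Insert 82: R from 41
Insert 11: L from 41
Insert 40: L from 41 -> R from 11
Insert 49: R from 41 -> L from 82
Insert 60: R from 41 -> L from 82 -> R from 49
Insert 90: R from 41 -> R from 82

In-order: [11, 40, 41, 49, 60, 82, 90]


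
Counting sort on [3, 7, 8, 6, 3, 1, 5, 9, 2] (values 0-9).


Input: [3, 7, 8, 6, 3, 1, 5, 9, 2]
Counts: [0, 1, 1, 2, 0, 1, 1, 1, 1, 1]

Sorted: [1, 2, 3, 3, 5, 6, 7, 8, 9]


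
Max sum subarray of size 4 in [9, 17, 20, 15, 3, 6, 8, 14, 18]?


[0:4]: 61
[1:5]: 55
[2:6]: 44
[3:7]: 32
[4:8]: 31
[5:9]: 46

Max: 61 at [0:4]


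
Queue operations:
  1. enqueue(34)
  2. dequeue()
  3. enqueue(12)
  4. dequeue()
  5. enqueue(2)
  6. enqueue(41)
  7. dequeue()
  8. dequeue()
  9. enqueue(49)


enqueue(34) -> [34]
dequeue()->34, []
enqueue(12) -> [12]
dequeue()->12, []
enqueue(2) -> [2]
enqueue(41) -> [2, 41]
dequeue()->2, [41]
dequeue()->41, []
enqueue(49) -> [49]

Final queue: [49]


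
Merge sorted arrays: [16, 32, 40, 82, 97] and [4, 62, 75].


Take 4 from B
Take 16 from A
Take 32 from A
Take 40 from A
Take 62 from B
Take 75 from B

Merged: [4, 16, 32, 40, 62, 75, 82, 97]


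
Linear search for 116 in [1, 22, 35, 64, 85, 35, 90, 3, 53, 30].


i=0: 1!=116
i=1: 22!=116
i=2: 35!=116
i=3: 64!=116
i=4: 85!=116
i=5: 35!=116
i=6: 90!=116
i=7: 3!=116
i=8: 53!=116
i=9: 30!=116

Not found, 10 comps


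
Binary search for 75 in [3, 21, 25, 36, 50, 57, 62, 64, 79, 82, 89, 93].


Step 1: lo=0, hi=11, mid=5, val=57
Step 2: lo=6, hi=11, mid=8, val=79
Step 3: lo=6, hi=7, mid=6, val=62
Step 4: lo=7, hi=7, mid=7, val=64

Not found


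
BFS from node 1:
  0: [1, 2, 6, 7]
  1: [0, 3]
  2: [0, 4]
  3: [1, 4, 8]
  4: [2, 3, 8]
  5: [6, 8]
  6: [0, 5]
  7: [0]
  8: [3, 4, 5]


Visit 1, enqueue [0, 3]
Visit 0, enqueue [2, 6, 7]
Visit 3, enqueue [4, 8]
Visit 2, enqueue []
Visit 6, enqueue [5]
Visit 7, enqueue []
Visit 4, enqueue []
Visit 8, enqueue []
Visit 5, enqueue []

BFS order: [1, 0, 3, 2, 6, 7, 4, 8, 5]


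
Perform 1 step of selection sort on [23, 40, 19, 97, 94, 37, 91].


Initial: [23, 40, 19, 97, 94, 37, 91]
Step 1: min=19 at 2
  Swap: [19, 40, 23, 97, 94, 37, 91]

After 1 step: [19, 40, 23, 97, 94, 37, 91]


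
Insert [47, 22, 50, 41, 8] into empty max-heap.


Insert 47: [47]
Insert 22: [47, 22]
Insert 50: [50, 22, 47]
Insert 41: [50, 41, 47, 22]
Insert 8: [50, 41, 47, 22, 8]

Final heap: [50, 41, 47, 22, 8]


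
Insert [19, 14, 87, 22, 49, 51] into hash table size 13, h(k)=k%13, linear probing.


Insert 19: h=6 -> slot 6
Insert 14: h=1 -> slot 1
Insert 87: h=9 -> slot 9
Insert 22: h=9, 1 probes -> slot 10
Insert 49: h=10, 1 probes -> slot 11
Insert 51: h=12 -> slot 12

Table: [None, 14, None, None, None, None, 19, None, None, 87, 22, 49, 51]


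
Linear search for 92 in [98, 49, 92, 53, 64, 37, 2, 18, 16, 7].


i=0: 98!=92
i=1: 49!=92
i=2: 92==92 found!

Found at 2, 3 comps


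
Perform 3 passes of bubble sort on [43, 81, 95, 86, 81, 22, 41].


Initial: [43, 81, 95, 86, 81, 22, 41]
Pass 1: [43, 81, 86, 81, 22, 41, 95] (4 swaps)
Pass 2: [43, 81, 81, 22, 41, 86, 95] (3 swaps)
Pass 3: [43, 81, 22, 41, 81, 86, 95] (2 swaps)

After 3 passes: [43, 81, 22, 41, 81, 86, 95]


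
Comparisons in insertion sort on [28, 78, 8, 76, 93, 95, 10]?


Algorithm: insertion sort
Input: [28, 78, 8, 76, 93, 95, 10]
Sorted: [8, 10, 28, 76, 78, 93, 95]

13


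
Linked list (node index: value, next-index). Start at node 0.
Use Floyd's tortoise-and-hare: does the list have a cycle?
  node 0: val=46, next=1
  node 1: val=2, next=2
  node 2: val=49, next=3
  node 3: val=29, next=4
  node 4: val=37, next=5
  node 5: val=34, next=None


Floyd's tortoise (slow, +1) and hare (fast, +2):
  init: slow=0, fast=0
  step 1: slow=1, fast=2
  step 2: slow=2, fast=4
  step 3: fast 4->5->None, no cycle

Cycle: no


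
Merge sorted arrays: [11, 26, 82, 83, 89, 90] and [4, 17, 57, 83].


Take 4 from B
Take 11 from A
Take 17 from B
Take 26 from A
Take 57 from B
Take 82 from A
Take 83 from A
Take 83 from B

Merged: [4, 11, 17, 26, 57, 82, 83, 83, 89, 90]


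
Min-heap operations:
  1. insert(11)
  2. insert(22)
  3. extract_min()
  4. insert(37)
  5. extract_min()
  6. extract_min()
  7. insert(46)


insert(11) -> [11]
insert(22) -> [11, 22]
extract_min()->11, [22]
insert(37) -> [22, 37]
extract_min()->22, [37]
extract_min()->37, []
insert(46) -> [46]

Final heap: [46]


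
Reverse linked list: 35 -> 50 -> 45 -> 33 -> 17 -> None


Step 1: curr=35, set curr.next=prev(None) | reversed so far: 35
Step 2: curr=50, set curr.next=prev(35) | reversed so far: 50 -> 35
Step 3: curr=45, set curr.next=prev(50) | reversed so far: 45 -> 50 -> 35
Step 4: curr=33, set curr.next=prev(45) | reversed so far: 33 -> 45 -> 50 -> 35
Step 5: curr=17, set curr.next=prev(33) | reversed so far: 17 -> 33 -> 45 -> 50 -> 35

17 -> 33 -> 45 -> 50 -> 35 -> None


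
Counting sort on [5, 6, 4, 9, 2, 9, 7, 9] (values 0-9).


Input: [5, 6, 4, 9, 2, 9, 7, 9]
Counts: [0, 0, 1, 0, 1, 1, 1, 1, 0, 3]

Sorted: [2, 4, 5, 6, 7, 9, 9, 9]


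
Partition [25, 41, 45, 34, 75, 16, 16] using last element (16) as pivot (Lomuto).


Pivot: 16
  16 <= 16: swap -> [16, 41, 45, 34, 75, 25, 16]
Place pivot at 1: [16, 16, 45, 34, 75, 25, 41]

Partitioned: [16, 16, 45, 34, 75, 25, 41]


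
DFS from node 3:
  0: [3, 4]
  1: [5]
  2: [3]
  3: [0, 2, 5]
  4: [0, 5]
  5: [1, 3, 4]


Visit 3, push [5, 2, 0]
Visit 0, push [4]
Visit 4, push [5]
Visit 5, push [1]
Visit 1, push []
Visit 2, push []

DFS order: [3, 0, 4, 5, 1, 2]


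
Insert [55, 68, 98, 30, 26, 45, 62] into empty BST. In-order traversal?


Insert 55: root
Insert 68: R from 55
Insert 98: R from 55 -> R from 68
Insert 30: L from 55
Insert 26: L from 55 -> L from 30
Insert 45: L from 55 -> R from 30
Insert 62: R from 55 -> L from 68

In-order: [26, 30, 45, 55, 62, 68, 98]


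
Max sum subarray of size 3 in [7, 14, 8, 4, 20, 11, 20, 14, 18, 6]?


[0:3]: 29
[1:4]: 26
[2:5]: 32
[3:6]: 35
[4:7]: 51
[5:8]: 45
[6:9]: 52
[7:10]: 38

Max: 52 at [6:9]


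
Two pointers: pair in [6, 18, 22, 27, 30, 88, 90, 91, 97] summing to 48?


lo=0(6)+hi=8(97)=103
lo=0(6)+hi=7(91)=97
lo=0(6)+hi=6(90)=96
lo=0(6)+hi=5(88)=94
lo=0(6)+hi=4(30)=36
lo=1(18)+hi=4(30)=48

Yes: 18+30=48


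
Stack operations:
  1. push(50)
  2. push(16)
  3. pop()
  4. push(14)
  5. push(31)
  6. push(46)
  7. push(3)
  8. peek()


push(50) -> [50]
push(16) -> [50, 16]
pop()->16, [50]
push(14) -> [50, 14]
push(31) -> [50, 14, 31]
push(46) -> [50, 14, 31, 46]
push(3) -> [50, 14, 31, 46, 3]
peek()->3

Final stack: [50, 14, 31, 46, 3]


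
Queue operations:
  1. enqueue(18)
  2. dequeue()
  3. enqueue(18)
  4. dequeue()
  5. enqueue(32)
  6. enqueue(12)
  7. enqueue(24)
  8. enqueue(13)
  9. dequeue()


enqueue(18) -> [18]
dequeue()->18, []
enqueue(18) -> [18]
dequeue()->18, []
enqueue(32) -> [32]
enqueue(12) -> [32, 12]
enqueue(24) -> [32, 12, 24]
enqueue(13) -> [32, 12, 24, 13]
dequeue()->32, [12, 24, 13]

Final queue: [12, 24, 13]


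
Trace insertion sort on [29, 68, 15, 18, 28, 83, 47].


Initial: [29, 68, 15, 18, 28, 83, 47]
Insert 68: [29, 68, 15, 18, 28, 83, 47]
Insert 15: [15, 29, 68, 18, 28, 83, 47]
Insert 18: [15, 18, 29, 68, 28, 83, 47]
Insert 28: [15, 18, 28, 29, 68, 83, 47]
Insert 83: [15, 18, 28, 29, 68, 83, 47]
Insert 47: [15, 18, 28, 29, 47, 68, 83]

Sorted: [15, 18, 28, 29, 47, 68, 83]


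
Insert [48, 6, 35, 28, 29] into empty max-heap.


Insert 48: [48]
Insert 6: [48, 6]
Insert 35: [48, 6, 35]
Insert 28: [48, 28, 35, 6]
Insert 29: [48, 29, 35, 6, 28]

Final heap: [48, 29, 35, 6, 28]


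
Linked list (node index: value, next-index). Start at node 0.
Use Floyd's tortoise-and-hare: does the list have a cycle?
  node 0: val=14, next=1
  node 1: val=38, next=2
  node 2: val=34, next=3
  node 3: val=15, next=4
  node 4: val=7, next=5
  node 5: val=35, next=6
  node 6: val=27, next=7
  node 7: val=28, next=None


Floyd's tortoise (slow, +1) and hare (fast, +2):
  init: slow=0, fast=0
  step 1: slow=1, fast=2
  step 2: slow=2, fast=4
  step 3: slow=3, fast=6
  step 4: fast 6->7->None, no cycle

Cycle: no


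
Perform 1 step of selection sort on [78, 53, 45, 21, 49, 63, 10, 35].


Initial: [78, 53, 45, 21, 49, 63, 10, 35]
Step 1: min=10 at 6
  Swap: [10, 53, 45, 21, 49, 63, 78, 35]

After 1 step: [10, 53, 45, 21, 49, 63, 78, 35]


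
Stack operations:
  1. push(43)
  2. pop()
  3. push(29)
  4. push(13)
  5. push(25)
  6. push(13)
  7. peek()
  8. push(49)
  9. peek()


push(43) -> [43]
pop()->43, []
push(29) -> [29]
push(13) -> [29, 13]
push(25) -> [29, 13, 25]
push(13) -> [29, 13, 25, 13]
peek()->13
push(49) -> [29, 13, 25, 13, 49]
peek()->49

Final stack: [29, 13, 25, 13, 49]


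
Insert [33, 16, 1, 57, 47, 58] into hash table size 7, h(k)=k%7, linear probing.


Insert 33: h=5 -> slot 5
Insert 16: h=2 -> slot 2
Insert 1: h=1 -> slot 1
Insert 57: h=1, 2 probes -> slot 3
Insert 47: h=5, 1 probes -> slot 6
Insert 58: h=2, 2 probes -> slot 4

Table: [None, 1, 16, 57, 58, 33, 47]


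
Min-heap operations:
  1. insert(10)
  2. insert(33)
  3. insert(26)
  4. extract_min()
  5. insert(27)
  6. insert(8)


insert(10) -> [10]
insert(33) -> [10, 33]
insert(26) -> [10, 33, 26]
extract_min()->10, [26, 33]
insert(27) -> [26, 33, 27]
insert(8) -> [8, 26, 27, 33]

Final heap: [8, 26, 27, 33]


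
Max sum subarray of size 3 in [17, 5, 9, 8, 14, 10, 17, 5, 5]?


[0:3]: 31
[1:4]: 22
[2:5]: 31
[3:6]: 32
[4:7]: 41
[5:8]: 32
[6:9]: 27

Max: 41 at [4:7]


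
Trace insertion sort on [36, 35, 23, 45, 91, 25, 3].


Initial: [36, 35, 23, 45, 91, 25, 3]
Insert 35: [35, 36, 23, 45, 91, 25, 3]
Insert 23: [23, 35, 36, 45, 91, 25, 3]
Insert 45: [23, 35, 36, 45, 91, 25, 3]
Insert 91: [23, 35, 36, 45, 91, 25, 3]
Insert 25: [23, 25, 35, 36, 45, 91, 3]
Insert 3: [3, 23, 25, 35, 36, 45, 91]

Sorted: [3, 23, 25, 35, 36, 45, 91]


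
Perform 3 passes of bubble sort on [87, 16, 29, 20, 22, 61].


Initial: [87, 16, 29, 20, 22, 61]
Pass 1: [16, 29, 20, 22, 61, 87] (5 swaps)
Pass 2: [16, 20, 22, 29, 61, 87] (2 swaps)
Pass 3: [16, 20, 22, 29, 61, 87] (0 swaps)

After 3 passes: [16, 20, 22, 29, 61, 87]


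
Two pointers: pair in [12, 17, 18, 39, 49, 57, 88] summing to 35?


lo=0(12)+hi=6(88)=100
lo=0(12)+hi=5(57)=69
lo=0(12)+hi=4(49)=61
lo=0(12)+hi=3(39)=51
lo=0(12)+hi=2(18)=30
lo=1(17)+hi=2(18)=35

Yes: 17+18=35


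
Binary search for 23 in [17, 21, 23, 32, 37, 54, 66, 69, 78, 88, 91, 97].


Step 1: lo=0, hi=11, mid=5, val=54
Step 2: lo=0, hi=4, mid=2, val=23

Found at index 2


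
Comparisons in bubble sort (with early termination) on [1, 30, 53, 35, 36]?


Algorithm: bubble sort (with early termination)
Input: [1, 30, 53, 35, 36]
Sorted: [1, 30, 35, 36, 53]

7


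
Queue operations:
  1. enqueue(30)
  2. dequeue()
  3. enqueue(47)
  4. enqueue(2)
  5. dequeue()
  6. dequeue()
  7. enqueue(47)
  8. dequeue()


enqueue(30) -> [30]
dequeue()->30, []
enqueue(47) -> [47]
enqueue(2) -> [47, 2]
dequeue()->47, [2]
dequeue()->2, []
enqueue(47) -> [47]
dequeue()->47, []

Final queue: []


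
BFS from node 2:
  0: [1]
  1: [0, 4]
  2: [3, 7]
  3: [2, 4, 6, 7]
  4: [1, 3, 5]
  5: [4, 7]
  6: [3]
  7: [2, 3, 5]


Visit 2, enqueue [3, 7]
Visit 3, enqueue [4, 6]
Visit 7, enqueue [5]
Visit 4, enqueue [1]
Visit 6, enqueue []
Visit 5, enqueue []
Visit 1, enqueue [0]
Visit 0, enqueue []

BFS order: [2, 3, 7, 4, 6, 5, 1, 0]


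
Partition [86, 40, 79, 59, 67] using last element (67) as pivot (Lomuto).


Pivot: 67
  40 <= 67: swap -> [40, 86, 79, 59, 67]
  59 <= 67: swap -> [40, 59, 79, 86, 67]
Place pivot at 2: [40, 59, 67, 86, 79]

Partitioned: [40, 59, 67, 86, 79]


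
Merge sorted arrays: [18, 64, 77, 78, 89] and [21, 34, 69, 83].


Take 18 from A
Take 21 from B
Take 34 from B
Take 64 from A
Take 69 from B
Take 77 from A
Take 78 from A
Take 83 from B

Merged: [18, 21, 34, 64, 69, 77, 78, 83, 89]


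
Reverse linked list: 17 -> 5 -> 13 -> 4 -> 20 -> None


Step 1: curr=17, set curr.next=prev(None) | reversed so far: 17
Step 2: curr=5, set curr.next=prev(17) | reversed so far: 5 -> 17
Step 3: curr=13, set curr.next=prev(5) | reversed so far: 13 -> 5 -> 17
Step 4: curr=4, set curr.next=prev(13) | reversed so far: 4 -> 13 -> 5 -> 17
Step 5: curr=20, set curr.next=prev(4) | reversed so far: 20 -> 4 -> 13 -> 5 -> 17

20 -> 4 -> 13 -> 5 -> 17 -> None


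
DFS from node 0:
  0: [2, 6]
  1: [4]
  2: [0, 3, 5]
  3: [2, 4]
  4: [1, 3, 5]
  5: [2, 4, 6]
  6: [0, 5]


Visit 0, push [6, 2]
Visit 2, push [5, 3]
Visit 3, push [4]
Visit 4, push [5, 1]
Visit 1, push []
Visit 5, push [6]
Visit 6, push []

DFS order: [0, 2, 3, 4, 1, 5, 6]


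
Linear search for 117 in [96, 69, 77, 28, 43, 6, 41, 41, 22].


i=0: 96!=117
i=1: 69!=117
i=2: 77!=117
i=3: 28!=117
i=4: 43!=117
i=5: 6!=117
i=6: 41!=117
i=7: 41!=117
i=8: 22!=117

Not found, 9 comps


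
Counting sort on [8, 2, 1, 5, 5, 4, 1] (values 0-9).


Input: [8, 2, 1, 5, 5, 4, 1]
Counts: [0, 2, 1, 0, 1, 2, 0, 0, 1, 0]

Sorted: [1, 1, 2, 4, 5, 5, 8]


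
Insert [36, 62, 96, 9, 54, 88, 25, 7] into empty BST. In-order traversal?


Insert 36: root
Insert 62: R from 36
Insert 96: R from 36 -> R from 62
Insert 9: L from 36
Insert 54: R from 36 -> L from 62
Insert 88: R from 36 -> R from 62 -> L from 96
Insert 25: L from 36 -> R from 9
Insert 7: L from 36 -> L from 9

In-order: [7, 9, 25, 36, 54, 62, 88, 96]


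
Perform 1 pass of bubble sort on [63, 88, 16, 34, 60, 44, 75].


Initial: [63, 88, 16, 34, 60, 44, 75]
Pass 1: [63, 16, 34, 60, 44, 75, 88] (5 swaps)

After 1 pass: [63, 16, 34, 60, 44, 75, 88]


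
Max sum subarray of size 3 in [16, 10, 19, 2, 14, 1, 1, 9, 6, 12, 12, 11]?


[0:3]: 45
[1:4]: 31
[2:5]: 35
[3:6]: 17
[4:7]: 16
[5:8]: 11
[6:9]: 16
[7:10]: 27
[8:11]: 30
[9:12]: 35

Max: 45 at [0:3]


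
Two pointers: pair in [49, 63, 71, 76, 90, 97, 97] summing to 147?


lo=0(49)+hi=6(97)=146
lo=1(63)+hi=6(97)=160
lo=1(63)+hi=5(97)=160
lo=1(63)+hi=4(90)=153
lo=1(63)+hi=3(76)=139
lo=2(71)+hi=3(76)=147

Yes: 71+76=147


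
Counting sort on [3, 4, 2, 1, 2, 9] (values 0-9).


Input: [3, 4, 2, 1, 2, 9]
Counts: [0, 1, 2, 1, 1, 0, 0, 0, 0, 1]

Sorted: [1, 2, 2, 3, 4, 9]


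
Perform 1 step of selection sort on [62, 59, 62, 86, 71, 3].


Initial: [62, 59, 62, 86, 71, 3]
Step 1: min=3 at 5
  Swap: [3, 59, 62, 86, 71, 62]

After 1 step: [3, 59, 62, 86, 71, 62]


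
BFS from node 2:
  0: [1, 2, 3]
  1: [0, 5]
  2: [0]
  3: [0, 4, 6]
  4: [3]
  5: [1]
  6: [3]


Visit 2, enqueue [0]
Visit 0, enqueue [1, 3]
Visit 1, enqueue [5]
Visit 3, enqueue [4, 6]
Visit 5, enqueue []
Visit 4, enqueue []
Visit 6, enqueue []

BFS order: [2, 0, 1, 3, 5, 4, 6]


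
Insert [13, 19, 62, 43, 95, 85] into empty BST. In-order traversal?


Insert 13: root
Insert 19: R from 13
Insert 62: R from 13 -> R from 19
Insert 43: R from 13 -> R from 19 -> L from 62
Insert 95: R from 13 -> R from 19 -> R from 62
Insert 85: R from 13 -> R from 19 -> R from 62 -> L from 95

In-order: [13, 19, 43, 62, 85, 95]


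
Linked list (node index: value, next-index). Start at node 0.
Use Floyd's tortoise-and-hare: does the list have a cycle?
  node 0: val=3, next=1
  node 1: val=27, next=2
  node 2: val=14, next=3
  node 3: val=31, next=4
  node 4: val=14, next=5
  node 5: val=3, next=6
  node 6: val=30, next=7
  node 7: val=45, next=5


Floyd's tortoise (slow, +1) and hare (fast, +2):
  init: slow=0, fast=0
  step 1: slow=1, fast=2
  step 2: slow=2, fast=4
  step 3: slow=3, fast=6
  step 4: slow=4, fast=5
  step 5: slow=5, fast=7
  step 6: slow=6, fast=6
  slow == fast at node 6: cycle detected

Cycle: yes


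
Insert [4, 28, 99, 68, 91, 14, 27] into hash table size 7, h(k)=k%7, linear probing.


Insert 4: h=4 -> slot 4
Insert 28: h=0 -> slot 0
Insert 99: h=1 -> slot 1
Insert 68: h=5 -> slot 5
Insert 91: h=0, 2 probes -> slot 2
Insert 14: h=0, 3 probes -> slot 3
Insert 27: h=6 -> slot 6

Table: [28, 99, 91, 14, 4, 68, 27]


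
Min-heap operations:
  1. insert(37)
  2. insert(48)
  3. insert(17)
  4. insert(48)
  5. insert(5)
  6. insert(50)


insert(37) -> [37]
insert(48) -> [37, 48]
insert(17) -> [17, 48, 37]
insert(48) -> [17, 48, 37, 48]
insert(5) -> [5, 17, 37, 48, 48]
insert(50) -> [5, 17, 37, 48, 48, 50]

Final heap: [5, 17, 37, 48, 48, 50]


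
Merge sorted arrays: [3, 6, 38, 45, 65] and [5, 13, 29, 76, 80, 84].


Take 3 from A
Take 5 from B
Take 6 from A
Take 13 from B
Take 29 from B
Take 38 from A
Take 45 from A
Take 65 from A

Merged: [3, 5, 6, 13, 29, 38, 45, 65, 76, 80, 84]


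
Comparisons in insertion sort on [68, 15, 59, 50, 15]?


Algorithm: insertion sort
Input: [68, 15, 59, 50, 15]
Sorted: [15, 15, 50, 59, 68]

10


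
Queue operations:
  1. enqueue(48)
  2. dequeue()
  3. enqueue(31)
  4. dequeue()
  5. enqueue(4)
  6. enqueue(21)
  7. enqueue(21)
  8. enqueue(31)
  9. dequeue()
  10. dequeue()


enqueue(48) -> [48]
dequeue()->48, []
enqueue(31) -> [31]
dequeue()->31, []
enqueue(4) -> [4]
enqueue(21) -> [4, 21]
enqueue(21) -> [4, 21, 21]
enqueue(31) -> [4, 21, 21, 31]
dequeue()->4, [21, 21, 31]
dequeue()->21, [21, 31]

Final queue: [21, 31]


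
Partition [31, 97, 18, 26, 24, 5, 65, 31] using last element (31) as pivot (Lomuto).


Pivot: 31
  31 <= 31: advance i (no swap)
  18 <= 31: swap -> [31, 18, 97, 26, 24, 5, 65, 31]
  26 <= 31: swap -> [31, 18, 26, 97, 24, 5, 65, 31]
  24 <= 31: swap -> [31, 18, 26, 24, 97, 5, 65, 31]
  5 <= 31: swap -> [31, 18, 26, 24, 5, 97, 65, 31]
Place pivot at 5: [31, 18, 26, 24, 5, 31, 65, 97]

Partitioned: [31, 18, 26, 24, 5, 31, 65, 97]


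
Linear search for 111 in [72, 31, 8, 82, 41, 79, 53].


i=0: 72!=111
i=1: 31!=111
i=2: 8!=111
i=3: 82!=111
i=4: 41!=111
i=5: 79!=111
i=6: 53!=111

Not found, 7 comps


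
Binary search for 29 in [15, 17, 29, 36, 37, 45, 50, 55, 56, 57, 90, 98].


Step 1: lo=0, hi=11, mid=5, val=45
Step 2: lo=0, hi=4, mid=2, val=29

Found at index 2


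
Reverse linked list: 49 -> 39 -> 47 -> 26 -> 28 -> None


Step 1: curr=49, set curr.next=prev(None) | reversed so far: 49
Step 2: curr=39, set curr.next=prev(49) | reversed so far: 39 -> 49
Step 3: curr=47, set curr.next=prev(39) | reversed so far: 47 -> 39 -> 49
Step 4: curr=26, set curr.next=prev(47) | reversed so far: 26 -> 47 -> 39 -> 49
Step 5: curr=28, set curr.next=prev(26) | reversed so far: 28 -> 26 -> 47 -> 39 -> 49

28 -> 26 -> 47 -> 39 -> 49 -> None


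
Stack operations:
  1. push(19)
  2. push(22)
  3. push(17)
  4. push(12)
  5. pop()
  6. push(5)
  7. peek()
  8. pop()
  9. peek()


push(19) -> [19]
push(22) -> [19, 22]
push(17) -> [19, 22, 17]
push(12) -> [19, 22, 17, 12]
pop()->12, [19, 22, 17]
push(5) -> [19, 22, 17, 5]
peek()->5
pop()->5, [19, 22, 17]
peek()->17

Final stack: [19, 22, 17]


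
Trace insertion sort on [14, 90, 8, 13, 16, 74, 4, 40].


Initial: [14, 90, 8, 13, 16, 74, 4, 40]
Insert 90: [14, 90, 8, 13, 16, 74, 4, 40]
Insert 8: [8, 14, 90, 13, 16, 74, 4, 40]
Insert 13: [8, 13, 14, 90, 16, 74, 4, 40]
Insert 16: [8, 13, 14, 16, 90, 74, 4, 40]
Insert 74: [8, 13, 14, 16, 74, 90, 4, 40]
Insert 4: [4, 8, 13, 14, 16, 74, 90, 40]
Insert 40: [4, 8, 13, 14, 16, 40, 74, 90]

Sorted: [4, 8, 13, 14, 16, 40, 74, 90]


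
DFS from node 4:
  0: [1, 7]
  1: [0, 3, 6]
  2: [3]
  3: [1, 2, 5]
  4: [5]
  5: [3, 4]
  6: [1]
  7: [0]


Visit 4, push [5]
Visit 5, push [3]
Visit 3, push [2, 1]
Visit 1, push [6, 0]
Visit 0, push [7]
Visit 7, push []
Visit 6, push []
Visit 2, push []

DFS order: [4, 5, 3, 1, 0, 7, 6, 2]


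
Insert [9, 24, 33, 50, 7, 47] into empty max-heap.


Insert 9: [9]
Insert 24: [24, 9]
Insert 33: [33, 9, 24]
Insert 50: [50, 33, 24, 9]
Insert 7: [50, 33, 24, 9, 7]
Insert 47: [50, 33, 47, 9, 7, 24]

Final heap: [50, 33, 47, 9, 7, 24]


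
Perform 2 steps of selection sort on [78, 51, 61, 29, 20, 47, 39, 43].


Initial: [78, 51, 61, 29, 20, 47, 39, 43]
Step 1: min=20 at 4
  Swap: [20, 51, 61, 29, 78, 47, 39, 43]
Step 2: min=29 at 3
  Swap: [20, 29, 61, 51, 78, 47, 39, 43]

After 2 steps: [20, 29, 61, 51, 78, 47, 39, 43]


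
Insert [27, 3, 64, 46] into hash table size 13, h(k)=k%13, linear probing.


Insert 27: h=1 -> slot 1
Insert 3: h=3 -> slot 3
Insert 64: h=12 -> slot 12
Insert 46: h=7 -> slot 7

Table: [None, 27, None, 3, None, None, None, 46, None, None, None, None, 64]


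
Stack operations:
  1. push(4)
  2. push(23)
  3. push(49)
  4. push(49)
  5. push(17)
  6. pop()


push(4) -> [4]
push(23) -> [4, 23]
push(49) -> [4, 23, 49]
push(49) -> [4, 23, 49, 49]
push(17) -> [4, 23, 49, 49, 17]
pop()->17, [4, 23, 49, 49]

Final stack: [4, 23, 49, 49]


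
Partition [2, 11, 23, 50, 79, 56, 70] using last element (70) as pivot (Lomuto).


Pivot: 70
  2 <= 70: advance i (no swap)
  11 <= 70: advance i (no swap)
  23 <= 70: advance i (no swap)
  50 <= 70: advance i (no swap)
  56 <= 70: swap -> [2, 11, 23, 50, 56, 79, 70]
Place pivot at 5: [2, 11, 23, 50, 56, 70, 79]

Partitioned: [2, 11, 23, 50, 56, 70, 79]


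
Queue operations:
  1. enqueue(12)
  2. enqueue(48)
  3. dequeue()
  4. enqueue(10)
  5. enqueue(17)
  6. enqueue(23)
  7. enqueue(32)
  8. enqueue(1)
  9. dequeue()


enqueue(12) -> [12]
enqueue(48) -> [12, 48]
dequeue()->12, [48]
enqueue(10) -> [48, 10]
enqueue(17) -> [48, 10, 17]
enqueue(23) -> [48, 10, 17, 23]
enqueue(32) -> [48, 10, 17, 23, 32]
enqueue(1) -> [48, 10, 17, 23, 32, 1]
dequeue()->48, [10, 17, 23, 32, 1]

Final queue: [10, 17, 23, 32, 1]


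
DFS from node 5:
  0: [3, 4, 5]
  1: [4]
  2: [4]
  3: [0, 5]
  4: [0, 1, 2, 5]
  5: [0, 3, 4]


Visit 5, push [4, 3, 0]
Visit 0, push [4, 3]
Visit 3, push []
Visit 4, push [2, 1]
Visit 1, push []
Visit 2, push []

DFS order: [5, 0, 3, 4, 1, 2]


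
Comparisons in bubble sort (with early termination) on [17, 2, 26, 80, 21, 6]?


Algorithm: bubble sort (with early termination)
Input: [17, 2, 26, 80, 21, 6]
Sorted: [2, 6, 17, 21, 26, 80]

15


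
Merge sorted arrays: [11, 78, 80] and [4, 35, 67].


Take 4 from B
Take 11 from A
Take 35 from B
Take 67 from B

Merged: [4, 11, 35, 67, 78, 80]


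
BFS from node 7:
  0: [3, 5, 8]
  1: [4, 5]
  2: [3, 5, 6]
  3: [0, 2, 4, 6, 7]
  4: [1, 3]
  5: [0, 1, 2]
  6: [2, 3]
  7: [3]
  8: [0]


Visit 7, enqueue [3]
Visit 3, enqueue [0, 2, 4, 6]
Visit 0, enqueue [5, 8]
Visit 2, enqueue []
Visit 4, enqueue [1]
Visit 6, enqueue []
Visit 5, enqueue []
Visit 8, enqueue []
Visit 1, enqueue []

BFS order: [7, 3, 0, 2, 4, 6, 5, 8, 1]


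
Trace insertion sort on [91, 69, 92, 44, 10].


Initial: [91, 69, 92, 44, 10]
Insert 69: [69, 91, 92, 44, 10]
Insert 92: [69, 91, 92, 44, 10]
Insert 44: [44, 69, 91, 92, 10]
Insert 10: [10, 44, 69, 91, 92]

Sorted: [10, 44, 69, 91, 92]


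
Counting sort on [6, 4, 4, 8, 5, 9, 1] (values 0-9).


Input: [6, 4, 4, 8, 5, 9, 1]
Counts: [0, 1, 0, 0, 2, 1, 1, 0, 1, 1]

Sorted: [1, 4, 4, 5, 6, 8, 9]


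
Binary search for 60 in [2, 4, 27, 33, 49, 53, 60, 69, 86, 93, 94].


Step 1: lo=0, hi=10, mid=5, val=53
Step 2: lo=6, hi=10, mid=8, val=86
Step 3: lo=6, hi=7, mid=6, val=60

Found at index 6


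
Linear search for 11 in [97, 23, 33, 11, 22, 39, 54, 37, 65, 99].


i=0: 97!=11
i=1: 23!=11
i=2: 33!=11
i=3: 11==11 found!

Found at 3, 4 comps


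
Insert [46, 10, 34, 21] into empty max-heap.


Insert 46: [46]
Insert 10: [46, 10]
Insert 34: [46, 10, 34]
Insert 21: [46, 21, 34, 10]

Final heap: [46, 21, 34, 10]


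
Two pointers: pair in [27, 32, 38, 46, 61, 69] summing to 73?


lo=0(27)+hi=5(69)=96
lo=0(27)+hi=4(61)=88
lo=0(27)+hi=3(46)=73

Yes: 27+46=73


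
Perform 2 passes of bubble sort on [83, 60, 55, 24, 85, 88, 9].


Initial: [83, 60, 55, 24, 85, 88, 9]
Pass 1: [60, 55, 24, 83, 85, 9, 88] (4 swaps)
Pass 2: [55, 24, 60, 83, 9, 85, 88] (3 swaps)

After 2 passes: [55, 24, 60, 83, 9, 85, 88]


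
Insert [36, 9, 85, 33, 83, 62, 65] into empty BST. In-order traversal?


Insert 36: root
Insert 9: L from 36
Insert 85: R from 36
Insert 33: L from 36 -> R from 9
Insert 83: R from 36 -> L from 85
Insert 62: R from 36 -> L from 85 -> L from 83
Insert 65: R from 36 -> L from 85 -> L from 83 -> R from 62

In-order: [9, 33, 36, 62, 65, 83, 85]


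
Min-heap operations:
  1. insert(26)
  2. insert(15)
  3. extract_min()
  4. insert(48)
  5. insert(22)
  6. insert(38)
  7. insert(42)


insert(26) -> [26]
insert(15) -> [15, 26]
extract_min()->15, [26]
insert(48) -> [26, 48]
insert(22) -> [22, 48, 26]
insert(38) -> [22, 38, 26, 48]
insert(42) -> [22, 38, 26, 48, 42]

Final heap: [22, 38, 26, 48, 42]


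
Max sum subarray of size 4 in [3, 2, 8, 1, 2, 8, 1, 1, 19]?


[0:4]: 14
[1:5]: 13
[2:6]: 19
[3:7]: 12
[4:8]: 12
[5:9]: 29

Max: 29 at [5:9]


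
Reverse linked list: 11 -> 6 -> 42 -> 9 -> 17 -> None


Step 1: curr=11, set curr.next=prev(None) | reversed so far: 11
Step 2: curr=6, set curr.next=prev(11) | reversed so far: 6 -> 11
Step 3: curr=42, set curr.next=prev(6) | reversed so far: 42 -> 6 -> 11
Step 4: curr=9, set curr.next=prev(42) | reversed so far: 9 -> 42 -> 6 -> 11
Step 5: curr=17, set curr.next=prev(9) | reversed so far: 17 -> 9 -> 42 -> 6 -> 11

17 -> 9 -> 42 -> 6 -> 11 -> None


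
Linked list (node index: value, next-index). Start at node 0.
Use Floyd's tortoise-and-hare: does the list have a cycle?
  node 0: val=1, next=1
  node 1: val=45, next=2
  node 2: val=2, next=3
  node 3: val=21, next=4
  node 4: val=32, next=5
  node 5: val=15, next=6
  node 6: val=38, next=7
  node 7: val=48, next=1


Floyd's tortoise (slow, +1) and hare (fast, +2):
  init: slow=0, fast=0
  step 1: slow=1, fast=2
  step 2: slow=2, fast=4
  step 3: slow=3, fast=6
  step 4: slow=4, fast=1
  step 5: slow=5, fast=3
  step 6: slow=6, fast=5
  step 7: slow=7, fast=7
  slow == fast at node 7: cycle detected

Cycle: yes


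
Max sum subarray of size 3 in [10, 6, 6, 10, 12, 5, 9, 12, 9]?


[0:3]: 22
[1:4]: 22
[2:5]: 28
[3:6]: 27
[4:7]: 26
[5:8]: 26
[6:9]: 30

Max: 30 at [6:9]


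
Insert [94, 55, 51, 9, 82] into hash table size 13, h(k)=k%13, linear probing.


Insert 94: h=3 -> slot 3
Insert 55: h=3, 1 probes -> slot 4
Insert 51: h=12 -> slot 12
Insert 9: h=9 -> slot 9
Insert 82: h=4, 1 probes -> slot 5

Table: [None, None, None, 94, 55, 82, None, None, None, 9, None, None, 51]


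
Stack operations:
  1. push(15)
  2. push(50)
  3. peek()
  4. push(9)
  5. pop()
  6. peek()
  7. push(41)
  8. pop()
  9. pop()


push(15) -> [15]
push(50) -> [15, 50]
peek()->50
push(9) -> [15, 50, 9]
pop()->9, [15, 50]
peek()->50
push(41) -> [15, 50, 41]
pop()->41, [15, 50]
pop()->50, [15]

Final stack: [15]


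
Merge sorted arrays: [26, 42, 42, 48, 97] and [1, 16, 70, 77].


Take 1 from B
Take 16 from B
Take 26 from A
Take 42 from A
Take 42 from A
Take 48 from A
Take 70 from B
Take 77 from B

Merged: [1, 16, 26, 42, 42, 48, 70, 77, 97]


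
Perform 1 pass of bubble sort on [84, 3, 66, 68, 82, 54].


Initial: [84, 3, 66, 68, 82, 54]
Pass 1: [3, 66, 68, 82, 54, 84] (5 swaps)

After 1 pass: [3, 66, 68, 82, 54, 84]


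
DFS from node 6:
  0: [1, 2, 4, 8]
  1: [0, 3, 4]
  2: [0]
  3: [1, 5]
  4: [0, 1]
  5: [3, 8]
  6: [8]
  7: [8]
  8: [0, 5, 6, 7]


Visit 6, push [8]
Visit 8, push [7, 5, 0]
Visit 0, push [4, 2, 1]
Visit 1, push [4, 3]
Visit 3, push [5]
Visit 5, push []
Visit 4, push []
Visit 2, push []
Visit 7, push []

DFS order: [6, 8, 0, 1, 3, 5, 4, 2, 7]


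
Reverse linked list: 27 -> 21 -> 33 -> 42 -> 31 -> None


Step 1: curr=27, set curr.next=prev(None) | reversed so far: 27
Step 2: curr=21, set curr.next=prev(27) | reversed so far: 21 -> 27
Step 3: curr=33, set curr.next=prev(21) | reversed so far: 33 -> 21 -> 27
Step 4: curr=42, set curr.next=prev(33) | reversed so far: 42 -> 33 -> 21 -> 27
Step 5: curr=31, set curr.next=prev(42) | reversed so far: 31 -> 42 -> 33 -> 21 -> 27

31 -> 42 -> 33 -> 21 -> 27 -> None
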